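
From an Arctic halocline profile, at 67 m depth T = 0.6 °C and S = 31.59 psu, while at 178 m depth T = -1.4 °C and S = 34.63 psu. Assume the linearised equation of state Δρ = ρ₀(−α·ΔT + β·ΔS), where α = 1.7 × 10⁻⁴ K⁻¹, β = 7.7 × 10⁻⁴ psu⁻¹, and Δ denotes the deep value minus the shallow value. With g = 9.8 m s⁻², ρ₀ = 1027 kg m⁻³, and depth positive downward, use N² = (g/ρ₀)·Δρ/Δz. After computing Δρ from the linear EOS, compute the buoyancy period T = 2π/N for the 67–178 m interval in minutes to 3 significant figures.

ΔT = -2.0 K, ΔS = +3.04 psu (deep − shallow).
Δρ/ρ₀ = −αΔT + βΔS = 3.40 × 10⁻⁴ + 2.3408 × 10⁻³ = 2.6808 × 10⁻³, so Δρ ≈ 2.753 kg m⁻³.
N² = (g/ρ₀)·Δρ/Δz = g·(Δρ/ρ₀)/Δz = 9.8 × 2.6808 × 10⁻³ / 111 = 2.3668 × 10⁻⁴ s⁻².
N = √(2.3668 × 10⁻⁴) = 0.015384 rad s⁻¹ → T = 2π/N = 408.42 s = 6.8070 min ≈ 6.81 min.

6.81 min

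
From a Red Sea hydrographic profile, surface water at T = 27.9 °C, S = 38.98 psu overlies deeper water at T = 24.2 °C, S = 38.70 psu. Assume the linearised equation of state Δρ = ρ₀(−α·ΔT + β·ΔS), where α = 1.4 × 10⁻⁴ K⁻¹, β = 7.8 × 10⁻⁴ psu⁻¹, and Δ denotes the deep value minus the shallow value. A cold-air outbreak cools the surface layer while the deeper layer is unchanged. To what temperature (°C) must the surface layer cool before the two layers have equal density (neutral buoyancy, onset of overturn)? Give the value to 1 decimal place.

Neutral buoyancy requires Δρ = 0, i.e. −α(T_deep − T_surf′) + β(S_deep − S_surf) = 0.
T_surf′ = T_deep − (β/α)·ΔS = 24.2 − (7.8 × 10⁻⁴/1.4 × 10⁻⁴)·(-0.28) = 25.760 °C.
Cooling required: 27.9 − (25.760) = 2.140 °C.

25.8 °C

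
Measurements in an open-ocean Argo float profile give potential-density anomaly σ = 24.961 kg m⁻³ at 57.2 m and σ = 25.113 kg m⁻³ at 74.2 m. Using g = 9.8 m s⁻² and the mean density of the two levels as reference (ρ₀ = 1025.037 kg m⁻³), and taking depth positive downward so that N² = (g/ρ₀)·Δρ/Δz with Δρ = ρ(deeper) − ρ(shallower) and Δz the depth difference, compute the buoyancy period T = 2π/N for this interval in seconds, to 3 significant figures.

680 s

Δρ = 1025.113 − 1024.961 = 0.152 kg m⁻³ over Δz = 74.2 − 57.2 = 17 m.
N² = (9.8/1025.037) × (0.152/17) = 8.5483 × 10⁻⁵ s⁻².
N = √(8.5483 × 10⁻⁵) = 9.2457 × 10⁻³ rad s⁻¹, so T = 2π/N = 679.58 s ≈ 680 s.
A positive N² confirms static stability across the interval.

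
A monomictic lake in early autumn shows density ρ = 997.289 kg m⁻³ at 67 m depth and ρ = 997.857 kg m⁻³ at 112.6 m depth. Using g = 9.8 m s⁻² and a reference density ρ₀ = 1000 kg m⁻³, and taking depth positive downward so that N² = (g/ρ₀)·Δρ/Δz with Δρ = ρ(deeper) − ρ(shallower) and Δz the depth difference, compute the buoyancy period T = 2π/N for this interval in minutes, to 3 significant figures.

Δρ = 997.857 − 997.289 = 0.568 kg m⁻³ over Δz = 112.6 − 67 = 45.6 m.
N² = (9.8/1000) × (0.568/45.6) = 1.2207 × 10⁻⁴ s⁻².
N = √(1.2207 × 10⁻⁴) = 0.011049 rad s⁻¹, so T = 2π/N = 568.67 s = 9.4778 min ≈ 9.48 min.

9.48 min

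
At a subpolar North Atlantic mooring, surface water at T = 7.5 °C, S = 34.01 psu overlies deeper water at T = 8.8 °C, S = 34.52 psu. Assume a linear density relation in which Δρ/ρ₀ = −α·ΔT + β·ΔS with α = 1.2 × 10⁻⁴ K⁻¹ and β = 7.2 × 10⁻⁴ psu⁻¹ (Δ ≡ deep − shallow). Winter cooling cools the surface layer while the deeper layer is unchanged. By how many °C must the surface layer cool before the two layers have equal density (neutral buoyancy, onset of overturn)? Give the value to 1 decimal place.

Neutral buoyancy requires Δρ = 0, i.e. −α(T_deep − T_surf′) + β(S_deep − S_surf) = 0.
T_surf′ = T_deep − (β/α)·ΔS = 8.8 − (7.2 × 10⁻⁴/1.2 × 10⁻⁴)·(+0.51) = 5.740 °C.
Cooling required: 7.5 − (5.740) = 1.760 °C.

1.8 °C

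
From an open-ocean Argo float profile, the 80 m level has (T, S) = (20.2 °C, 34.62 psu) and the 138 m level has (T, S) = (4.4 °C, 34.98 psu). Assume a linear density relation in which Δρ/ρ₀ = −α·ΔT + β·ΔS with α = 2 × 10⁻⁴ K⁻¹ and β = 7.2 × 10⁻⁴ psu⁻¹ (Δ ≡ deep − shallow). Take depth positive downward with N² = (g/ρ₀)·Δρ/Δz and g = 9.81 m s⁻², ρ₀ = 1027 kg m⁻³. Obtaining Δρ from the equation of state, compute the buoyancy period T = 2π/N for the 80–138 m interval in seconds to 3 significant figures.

ΔT = -15.8 K, ΔS = +0.36 psu (deep − shallow).
Δρ/ρ₀ = −αΔT + βΔS = 3.16 × 10⁻³ + 2.592 × 10⁻⁴ = 3.4192 × 10⁻³, so Δρ ≈ 3.512 kg m⁻³.
N² = (g/ρ₀)·Δρ/Δz = g·(Δρ/ρ₀)/Δz = 9.81 × 3.4192 × 10⁻³ / 58 = 5.7832 × 10⁻⁴ s⁻².
N = √(5.7832 × 10⁻⁴) = 0.024048 rad s⁻¹ → T = 2π/N = 261.28 s ≈ 261 s.

261 s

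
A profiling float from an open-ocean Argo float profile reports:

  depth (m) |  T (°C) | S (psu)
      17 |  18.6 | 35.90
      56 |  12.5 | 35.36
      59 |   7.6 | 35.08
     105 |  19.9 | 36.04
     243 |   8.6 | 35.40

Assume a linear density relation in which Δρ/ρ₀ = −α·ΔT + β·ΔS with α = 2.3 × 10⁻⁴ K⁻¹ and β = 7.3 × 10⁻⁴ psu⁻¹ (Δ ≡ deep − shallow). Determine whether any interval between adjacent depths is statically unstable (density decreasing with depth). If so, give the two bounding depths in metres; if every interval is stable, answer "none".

59–105 m

Evaluate Δρ/ρ₀ = −αΔT + βΔS across each adjacent pair:
  17–56 m: −αΔT+βΔS = −(2.3 × 10⁻⁴)(-6.1)+(7.3 × 10⁻⁴)(-0.54) = 1.0 × 10⁻³ → stable
  56–59 m: −αΔT+βΔS = −(2.3 × 10⁻⁴)(-4.9)+(7.3 × 10⁻⁴)(-0.28) = 9.2 × 10⁻⁴ → stable
  59–105 m: −αΔT+βΔS = −(2.3 × 10⁻⁴)(+12.3)+(7.3 × 10⁻⁴)(+0.96) = -2.1 × 10⁻³ → UNSTABLE
  105–243 m: −αΔT+βΔS = −(2.3 × 10⁻⁴)(-11.3)+(7.3 × 10⁻⁴)(-0.64) = 2.1 × 10⁻³ → stable
The 59–105 m interval has Δρ < 0: lighter water underlies denser water.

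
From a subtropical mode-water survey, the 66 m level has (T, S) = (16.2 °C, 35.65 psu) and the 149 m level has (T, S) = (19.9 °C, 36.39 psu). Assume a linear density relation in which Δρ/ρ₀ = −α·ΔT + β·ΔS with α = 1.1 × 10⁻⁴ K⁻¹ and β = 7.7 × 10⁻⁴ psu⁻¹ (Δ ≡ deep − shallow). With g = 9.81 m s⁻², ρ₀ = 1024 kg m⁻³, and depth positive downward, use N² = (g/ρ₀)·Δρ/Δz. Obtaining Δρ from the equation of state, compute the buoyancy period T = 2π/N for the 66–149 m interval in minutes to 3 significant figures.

23.9 min

ΔT = +3.7 K, ΔS = +0.74 psu (deep − shallow).
Δρ/ρ₀ = −αΔT + βΔS = -4.07 × 10⁻⁴ + 5.698 × 10⁻⁴ = 1.628 × 10⁻⁴, so Δρ ≈ 0.1667 kg m⁻³.
N² = (g/ρ₀)·Δρ/Δz = g·(Δρ/ρ₀)/Δz = 9.81 × 1.628 × 10⁻⁴ / 83 = 1.9242 × 10⁻⁵ s⁻².
N = √(1.9242 × 10⁻⁵) = 4.3866 × 10⁻³ rad s⁻¹ → T = 2π/N = 1.4324 × 10³ s = 23.873 min ≈ 23.9 min.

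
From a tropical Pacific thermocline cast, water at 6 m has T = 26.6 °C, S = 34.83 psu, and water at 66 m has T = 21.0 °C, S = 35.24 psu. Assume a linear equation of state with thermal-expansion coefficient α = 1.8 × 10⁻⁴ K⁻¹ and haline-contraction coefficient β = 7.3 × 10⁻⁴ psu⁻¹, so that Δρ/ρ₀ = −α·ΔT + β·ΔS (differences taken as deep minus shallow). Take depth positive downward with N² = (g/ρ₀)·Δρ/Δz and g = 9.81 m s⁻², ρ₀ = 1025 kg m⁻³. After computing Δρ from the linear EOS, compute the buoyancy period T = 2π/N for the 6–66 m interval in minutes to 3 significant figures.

7.16 min

ΔT = -5.6 K, ΔS = +0.41 psu (deep − shallow).
Δρ/ρ₀ = −αΔT + βΔS = 1.008 × 10⁻³ + 2.993 × 10⁻⁴ = 1.3073 × 10⁻³, so Δρ ≈ 1.340 kg m⁻³.
N² = (g/ρ₀)·Δρ/Δz = g·(Δρ/ρ₀)/Δz = 9.81 × 1.3073 × 10⁻³ / 60 = 2.1374 × 10⁻⁴ s⁻².
N = √(2.1374 × 10⁻⁴) = 0.014620 rad s⁻¹ → T = 2π/N = 429.77 s = 7.1628 min ≈ 7.16 min.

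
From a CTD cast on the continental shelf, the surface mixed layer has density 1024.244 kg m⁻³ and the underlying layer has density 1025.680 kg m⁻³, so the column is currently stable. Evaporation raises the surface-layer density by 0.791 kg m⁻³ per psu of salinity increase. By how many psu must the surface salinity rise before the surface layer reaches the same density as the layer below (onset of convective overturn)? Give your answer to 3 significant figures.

Density deficit of the surface layer: 1025.680 − 1024.244 = 1.436 kg m⁻³.
Required change = 1.436 / 0.791 = 1.82 psu.

1.82 psu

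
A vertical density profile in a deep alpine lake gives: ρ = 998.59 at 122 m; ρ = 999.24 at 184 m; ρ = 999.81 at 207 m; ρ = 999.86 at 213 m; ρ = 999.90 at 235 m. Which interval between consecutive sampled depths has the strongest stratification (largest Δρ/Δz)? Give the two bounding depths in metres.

184–207 m

Compute the density gradient over each adjacent pair:
  122–184 m: Δρ/Δz = 0.65/62 = 0.010 kg m⁻⁴
  184–207 m: Δρ/Δz = 0.57/23 = 0.025 kg m⁻⁴
  207–213 m: Δρ/Δz = 0.05/6 = 8.3 × 10⁻³ kg m⁻⁴
  213–235 m: Δρ/Δz = 0.04/22 = 1.8 × 10⁻³ kg m⁻⁴
The largest gradient is in the 184–207 m interval — the pycnocline.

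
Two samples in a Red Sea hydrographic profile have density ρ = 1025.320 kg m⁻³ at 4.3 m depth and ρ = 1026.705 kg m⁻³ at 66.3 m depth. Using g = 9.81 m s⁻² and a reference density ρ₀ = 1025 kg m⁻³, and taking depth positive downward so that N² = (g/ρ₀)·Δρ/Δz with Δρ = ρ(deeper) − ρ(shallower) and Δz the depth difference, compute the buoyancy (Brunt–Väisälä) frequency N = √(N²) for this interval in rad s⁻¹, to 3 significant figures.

0.0146 rad s⁻¹

Δρ = 1026.705 − 1025.320 = 1.385 kg m⁻³ over Δz = 66.3 − 4.3 = 62 m.
N² = (9.81/1025) × (1.385/62) = 2.1380 × 10⁻⁴ s⁻².
N = √(2.1380 × 10⁻⁴) = 0.014622 rad s⁻¹ ≈ 0.0146 rad s⁻¹.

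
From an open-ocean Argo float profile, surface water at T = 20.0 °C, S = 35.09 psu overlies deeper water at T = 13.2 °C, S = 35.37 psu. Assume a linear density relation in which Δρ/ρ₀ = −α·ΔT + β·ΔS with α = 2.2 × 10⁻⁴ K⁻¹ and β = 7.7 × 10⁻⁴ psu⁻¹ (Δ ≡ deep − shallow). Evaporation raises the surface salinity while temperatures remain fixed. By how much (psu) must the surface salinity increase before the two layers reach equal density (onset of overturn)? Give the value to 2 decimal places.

Neutral buoyancy requires −α(T_deep − T_surf) + β(S_deep − S_surf′) = 0.
S_surf′ = S_deep − (α/β)·ΔT = 35.37 − (2.2 × 10⁻⁴/7.7 × 10⁻⁴)·(-6.8) = 37.3129 psu.
Increase required: 37.3129 − 35.09 = 2.2229 psu.

2.22 psu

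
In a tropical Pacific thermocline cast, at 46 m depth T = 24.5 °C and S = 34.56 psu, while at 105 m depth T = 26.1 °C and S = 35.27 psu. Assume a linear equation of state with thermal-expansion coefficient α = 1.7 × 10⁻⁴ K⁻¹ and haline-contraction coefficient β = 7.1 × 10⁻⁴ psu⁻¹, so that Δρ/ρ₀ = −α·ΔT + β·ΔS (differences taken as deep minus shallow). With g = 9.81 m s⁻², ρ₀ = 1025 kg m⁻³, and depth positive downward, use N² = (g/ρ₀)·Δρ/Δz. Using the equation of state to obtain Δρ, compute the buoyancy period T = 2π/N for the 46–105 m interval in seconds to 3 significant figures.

1.01 × 10³ s

ΔT = +1.6 K, ΔS = +0.71 psu (deep − shallow).
Δρ/ρ₀ = −αΔT + βΔS = -2.72 × 10⁻⁴ + 5.041 × 10⁻⁴ = 2.321 × 10⁻⁴, so Δρ ≈ 0.2379 kg m⁻³.
N² = (g/ρ₀)·Δρ/Δz = g·(Δρ/ρ₀)/Δz = 9.81 × 2.321 × 10⁻⁴ / 59 = 3.8592 × 10⁻⁵ s⁻².
N = √(3.8592 × 10⁻⁵) = 6.2122 × 10⁻³ rad s⁻¹ → T = 2π/N = 1.0114 × 10³ s ≈ 1.01 × 10³ s.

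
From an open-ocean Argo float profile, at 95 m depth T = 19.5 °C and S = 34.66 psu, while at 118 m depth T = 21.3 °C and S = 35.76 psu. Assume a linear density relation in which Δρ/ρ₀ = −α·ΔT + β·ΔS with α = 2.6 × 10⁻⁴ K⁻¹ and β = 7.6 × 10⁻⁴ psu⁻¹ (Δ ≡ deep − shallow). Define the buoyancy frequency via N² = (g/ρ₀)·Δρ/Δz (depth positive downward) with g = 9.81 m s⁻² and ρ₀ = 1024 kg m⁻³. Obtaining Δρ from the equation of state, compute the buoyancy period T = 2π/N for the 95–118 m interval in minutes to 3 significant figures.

8.36 min

ΔT = +1.8 K, ΔS = +1.10 psu (deep − shallow).
Δρ/ρ₀ = −αΔT + βΔS = -4.68 × 10⁻⁴ + 8.36 × 10⁻⁴ = 3.68 × 10⁻⁴, so Δρ ≈ 0.3768 kg m⁻³.
N² = (g/ρ₀)·Δρ/Δz = g·(Δρ/ρ₀)/Δz = 9.81 × 3.68 × 10⁻⁴ / 23 = 1.5696 × 10⁻⁴ s⁻².
N = √(1.5696 × 10⁻⁴) = 0.012528 rad s⁻¹ → T = 2π/N = 501.53 s = 8.3588 min ≈ 8.36 min.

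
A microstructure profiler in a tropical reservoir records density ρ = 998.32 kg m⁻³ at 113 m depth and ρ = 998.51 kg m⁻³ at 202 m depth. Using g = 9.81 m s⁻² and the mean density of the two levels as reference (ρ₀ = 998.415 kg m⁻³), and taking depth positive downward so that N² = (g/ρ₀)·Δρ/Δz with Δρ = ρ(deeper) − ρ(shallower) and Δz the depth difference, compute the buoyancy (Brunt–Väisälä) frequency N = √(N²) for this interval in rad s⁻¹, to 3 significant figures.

Δρ = 998.51 − 998.32 = 0.19 kg m⁻³ over Δz = 202 − 113 = 89 m.
N² = (9.81/998.415) × (0.19/89) = 2.0976 × 10⁻⁵ s⁻².
N = √(2.0976 × 10⁻⁵) = 4.5800 × 10⁻³ rad s⁻¹ ≈ 4.58 × 10⁻³ rad s⁻¹.

4.58 × 10⁻³ rad s⁻¹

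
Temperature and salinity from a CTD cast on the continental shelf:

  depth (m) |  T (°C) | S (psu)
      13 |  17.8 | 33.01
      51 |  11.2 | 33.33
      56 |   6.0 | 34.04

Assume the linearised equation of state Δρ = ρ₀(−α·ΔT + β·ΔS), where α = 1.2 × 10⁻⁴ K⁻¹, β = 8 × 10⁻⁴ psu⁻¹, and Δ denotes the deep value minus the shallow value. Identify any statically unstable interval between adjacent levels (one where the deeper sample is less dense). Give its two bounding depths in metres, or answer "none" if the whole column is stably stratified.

Evaluate Δρ/ρ₀ = −αΔT + βΔS across each adjacent pair:
  13–51 m: −αΔT+βΔS = −(1.2 × 10⁻⁴)(-6.6)+(8 × 10⁻⁴)(+0.32) = 1.0 × 10⁻³ → stable
  51–56 m: −αΔT+βΔS = −(1.2 × 10⁻⁴)(-5.2)+(8 × 10⁻⁴)(+0.71) = 1.2 × 10⁻³ → stable
Every interval has Δρ > 0: the column is stably stratified throughout.

none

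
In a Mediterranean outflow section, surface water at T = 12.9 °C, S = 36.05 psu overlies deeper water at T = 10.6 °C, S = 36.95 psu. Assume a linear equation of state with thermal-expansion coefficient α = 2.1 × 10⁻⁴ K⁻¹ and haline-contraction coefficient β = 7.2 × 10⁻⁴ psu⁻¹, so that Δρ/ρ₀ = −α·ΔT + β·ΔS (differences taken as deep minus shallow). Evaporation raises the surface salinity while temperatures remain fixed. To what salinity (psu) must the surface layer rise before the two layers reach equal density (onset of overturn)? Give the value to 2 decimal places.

Neutral buoyancy requires −α(T_deep − T_surf) + β(S_deep − S_surf′) = 0.
S_surf′ = S_deep − (α/β)·ΔT = 36.95 − (2.1 × 10⁻⁴/7.2 × 10⁻⁴)·(-2.3) = 37.6208 psu.
Increase required: 37.6208 − 36.05 = 1.5708 psu.

37.62 psu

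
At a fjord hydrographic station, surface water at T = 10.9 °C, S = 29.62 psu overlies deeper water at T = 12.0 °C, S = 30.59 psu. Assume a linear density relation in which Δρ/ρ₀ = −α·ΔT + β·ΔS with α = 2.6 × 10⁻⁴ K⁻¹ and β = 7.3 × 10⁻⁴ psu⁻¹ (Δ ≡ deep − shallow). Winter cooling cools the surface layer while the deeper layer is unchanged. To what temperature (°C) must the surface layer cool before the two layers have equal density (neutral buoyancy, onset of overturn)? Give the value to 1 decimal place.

9.3 °C

Neutral buoyancy requires Δρ = 0, i.e. −α(T_deep − T_surf′) + β(S_deep − S_surf) = 0.
T_surf′ = T_deep − (β/α)·ΔS = 12.0 − (7.3 × 10⁻⁴/2.6 × 10⁻⁴)·(+0.97) = 9.277 °C.
Cooling required: 10.9 − (9.277) = 1.623 °C.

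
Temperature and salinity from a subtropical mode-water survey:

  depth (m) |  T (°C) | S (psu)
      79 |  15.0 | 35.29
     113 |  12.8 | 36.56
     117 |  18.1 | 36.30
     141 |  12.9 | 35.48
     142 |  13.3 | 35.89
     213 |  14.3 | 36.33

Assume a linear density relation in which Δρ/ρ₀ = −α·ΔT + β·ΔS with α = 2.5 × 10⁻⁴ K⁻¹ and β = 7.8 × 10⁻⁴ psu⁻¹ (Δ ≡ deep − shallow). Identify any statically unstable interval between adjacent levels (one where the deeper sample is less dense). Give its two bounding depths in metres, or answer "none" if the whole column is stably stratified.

113–117 m

Evaluate Δρ/ρ₀ = −αΔT + βΔS across each adjacent pair:
  79–113 m: −αΔT+βΔS = −(2.5 × 10⁻⁴)(-2.2)+(7.8 × 10⁻⁴)(+1.27) = 1.5 × 10⁻³ → stable
  113–117 m: −αΔT+βΔS = −(2.5 × 10⁻⁴)(+5.3)+(7.8 × 10⁻⁴)(-0.26) = -1.5 × 10⁻³ → UNSTABLE
  117–141 m: −αΔT+βΔS = −(2.5 × 10⁻⁴)(-5.2)+(7.8 × 10⁻⁴)(-0.82) = 6.6 × 10⁻⁴ → stable
  141–142 m: −αΔT+βΔS = −(2.5 × 10⁻⁴)(+0.4)+(7.8 × 10⁻⁴)(+0.41) = 2.2 × 10⁻⁴ → stable
  142–213 m: −αΔT+βΔS = −(2.5 × 10⁻⁴)(+1.0)+(7.8 × 10⁻⁴)(+0.44) = 9.3 × 10⁻⁵ → stable
The 113–117 m interval has Δρ < 0: lighter water underlies denser water.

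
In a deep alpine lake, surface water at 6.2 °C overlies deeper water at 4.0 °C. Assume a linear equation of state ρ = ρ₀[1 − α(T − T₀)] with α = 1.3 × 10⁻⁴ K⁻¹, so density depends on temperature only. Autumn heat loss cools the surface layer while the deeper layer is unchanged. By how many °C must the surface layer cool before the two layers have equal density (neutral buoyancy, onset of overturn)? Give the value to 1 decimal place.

With temperature the only control, equal density requires T_surf′ = T_deep.
T_surf′ = 4.0 °C.
Cooling required: 6.2 − 4.0 = 2.2 °C.

2.2 °C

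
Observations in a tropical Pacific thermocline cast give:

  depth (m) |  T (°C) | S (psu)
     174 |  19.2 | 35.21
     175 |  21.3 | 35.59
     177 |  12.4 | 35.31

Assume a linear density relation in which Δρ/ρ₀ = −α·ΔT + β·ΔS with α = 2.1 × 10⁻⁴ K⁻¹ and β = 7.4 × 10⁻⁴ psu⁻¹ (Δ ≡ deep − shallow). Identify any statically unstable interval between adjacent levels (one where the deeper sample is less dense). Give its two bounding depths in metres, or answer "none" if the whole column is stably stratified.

174–175 m

Evaluate Δρ/ρ₀ = −αΔT + βΔS across each adjacent pair:
  174–175 m: −αΔT+βΔS = −(2.1 × 10⁻⁴)(+2.1)+(7.4 × 10⁻⁴)(+0.38) = -1.6 × 10⁻⁴ → UNSTABLE
  175–177 m: −αΔT+βΔS = −(2.1 × 10⁻⁴)(-8.9)+(7.4 × 10⁻⁴)(-0.28) = 1.7 × 10⁻³ → stable
The 174–175 m interval has Δρ < 0: lighter water underlies denser water.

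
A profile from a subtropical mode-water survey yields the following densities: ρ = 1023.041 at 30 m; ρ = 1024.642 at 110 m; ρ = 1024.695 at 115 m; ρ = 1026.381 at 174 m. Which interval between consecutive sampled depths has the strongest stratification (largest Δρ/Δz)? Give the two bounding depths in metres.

115–174 m

Compute the density gradient over each adjacent pair:
  30–110 m: Δρ/Δz = 1.601/80 = 0.020 kg m⁻⁴
  110–115 m: Δρ/Δz = 0.053/5 = 0.011 kg m⁻⁴
  115–174 m: Δρ/Δz = 1.686/59 = 0.029 kg m⁻⁴
The largest gradient is in the 115–174 m interval — the pycnocline.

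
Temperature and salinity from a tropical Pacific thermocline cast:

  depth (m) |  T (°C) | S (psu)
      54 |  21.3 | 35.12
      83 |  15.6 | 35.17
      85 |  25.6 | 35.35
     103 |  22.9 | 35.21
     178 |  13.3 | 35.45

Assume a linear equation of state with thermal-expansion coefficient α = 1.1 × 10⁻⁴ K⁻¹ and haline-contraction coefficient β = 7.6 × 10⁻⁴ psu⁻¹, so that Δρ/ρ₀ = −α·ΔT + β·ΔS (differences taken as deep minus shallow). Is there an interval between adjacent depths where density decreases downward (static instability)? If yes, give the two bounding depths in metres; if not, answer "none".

Evaluate Δρ/ρ₀ = −αΔT + βΔS across each adjacent pair:
  54–83 m: −αΔT+βΔS = −(1.1 × 10⁻⁴)(-5.7)+(7.6 × 10⁻⁴)(+0.05) = 6.7 × 10⁻⁴ → stable
  83–85 m: −αΔT+βΔS = −(1.1 × 10⁻⁴)(+10.0)+(7.6 × 10⁻⁴)(+0.18) = -9.6 × 10⁻⁴ → UNSTABLE
  85–103 m: −αΔT+βΔS = −(1.1 × 10⁻⁴)(-2.7)+(7.6 × 10⁻⁴)(-0.14) = 1.9 × 10⁻⁴ → stable
  103–178 m: −αΔT+βΔS = −(1.1 × 10⁻⁴)(-9.6)+(7.6 × 10⁻⁴)(+0.24) = 1.2 × 10⁻³ → stable
The 83–85 m interval has Δρ < 0: lighter water underlies denser water.

83–85 m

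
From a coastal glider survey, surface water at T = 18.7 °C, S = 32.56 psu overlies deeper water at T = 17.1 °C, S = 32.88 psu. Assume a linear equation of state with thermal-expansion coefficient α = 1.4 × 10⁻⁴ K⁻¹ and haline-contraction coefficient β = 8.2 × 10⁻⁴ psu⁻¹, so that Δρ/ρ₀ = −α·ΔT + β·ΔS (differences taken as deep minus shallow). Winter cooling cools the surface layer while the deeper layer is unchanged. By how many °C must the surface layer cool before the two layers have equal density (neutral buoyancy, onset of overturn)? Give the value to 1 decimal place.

Neutral buoyancy requires Δρ = 0, i.e. −α(T_deep − T_surf′) + β(S_deep − S_surf) = 0.
T_surf′ = T_deep − (β/α)·ΔS = 17.1 − (8.2 × 10⁻⁴/1.4 × 10⁻⁴)·(+0.32) = 15.226 °C.
Cooling required: 18.7 − (15.226) = 3.474 °C.

3.5 °C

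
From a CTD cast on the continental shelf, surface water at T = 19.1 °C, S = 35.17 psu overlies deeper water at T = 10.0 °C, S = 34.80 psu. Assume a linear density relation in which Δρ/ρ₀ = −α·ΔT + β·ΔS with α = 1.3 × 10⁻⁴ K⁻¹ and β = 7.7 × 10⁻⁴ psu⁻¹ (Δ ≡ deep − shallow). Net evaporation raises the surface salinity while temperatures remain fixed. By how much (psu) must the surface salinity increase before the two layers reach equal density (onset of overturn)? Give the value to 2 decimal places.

Neutral buoyancy requires −α(T_deep − T_surf) + β(S_deep − S_surf′) = 0.
S_surf′ = S_deep − (α/β)·ΔT = 34.80 − (1.3 × 10⁻⁴/7.7 × 10⁻⁴)·(-9.1) = 36.3364 psu.
Increase required: 36.3364 − 35.17 = 1.1664 psu.

1.17 psu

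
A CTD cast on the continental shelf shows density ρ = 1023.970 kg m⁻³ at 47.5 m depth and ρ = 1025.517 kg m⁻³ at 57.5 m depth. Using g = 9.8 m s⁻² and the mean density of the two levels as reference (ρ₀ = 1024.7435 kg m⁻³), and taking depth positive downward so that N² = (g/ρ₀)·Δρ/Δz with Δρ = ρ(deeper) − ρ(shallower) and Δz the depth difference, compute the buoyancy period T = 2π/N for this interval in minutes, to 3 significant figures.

Δρ = 1025.517 − 1023.970 = 1.547 kg m⁻³ over Δz = 57.5 − 47.5 = 10 m.
N² = (9.8/1024.7435) × (1.547/10) = 1.4795 × 10⁻³ s⁻².
N = √(1.4795 × 10⁻³) = 0.038464 rad s⁻¹, so T = 2π/N = 163.35 s = 2.7225 min ≈ 2.72 min.

2.72 min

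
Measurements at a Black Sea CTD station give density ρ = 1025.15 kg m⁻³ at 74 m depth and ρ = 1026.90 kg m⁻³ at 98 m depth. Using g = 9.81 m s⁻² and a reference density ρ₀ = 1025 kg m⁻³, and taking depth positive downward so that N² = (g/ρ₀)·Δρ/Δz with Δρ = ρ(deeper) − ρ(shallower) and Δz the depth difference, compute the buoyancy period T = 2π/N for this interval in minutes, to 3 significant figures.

Δρ = 1026.90 − 1025.15 = 1.75 kg m⁻³ over Δz = 98 − 74 = 24 m.
N² = (9.81/1025) × (1.75/24) = 6.9787 × 10⁻⁴ s⁻².
N = √(6.9787 × 10⁻⁴) = 0.026417 rad s⁻¹, so T = 2π/N = 237.85 s = 3.9642 min ≈ 3.96 min.

3.96 min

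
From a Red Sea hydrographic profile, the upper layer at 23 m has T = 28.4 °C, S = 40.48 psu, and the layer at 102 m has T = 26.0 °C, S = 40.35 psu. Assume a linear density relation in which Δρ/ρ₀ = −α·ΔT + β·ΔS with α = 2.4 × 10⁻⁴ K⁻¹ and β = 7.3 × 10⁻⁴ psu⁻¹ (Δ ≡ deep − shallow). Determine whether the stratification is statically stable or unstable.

ΔT = 26.0 − 28.4 = -2.4 K and ΔS = 40.35 − 40.48 = -0.13 psu (deep − shallow).
−αΔT = 5.76 × 10⁻⁴; βΔS = -9.49 × 10⁻⁵; sum Δρ/ρ₀ = 4.811 × 10⁻⁴.
Δρ/ρ₀ > 0, so Δρ > 0: deeper water is denser → statically stable.

stable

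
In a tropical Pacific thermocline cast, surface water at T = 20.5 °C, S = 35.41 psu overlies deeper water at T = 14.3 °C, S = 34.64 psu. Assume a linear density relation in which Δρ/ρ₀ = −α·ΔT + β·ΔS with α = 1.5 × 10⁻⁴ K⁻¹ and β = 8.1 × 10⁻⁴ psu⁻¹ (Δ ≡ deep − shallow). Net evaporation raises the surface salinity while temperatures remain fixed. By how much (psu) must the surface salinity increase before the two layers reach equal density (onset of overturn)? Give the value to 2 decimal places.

Neutral buoyancy requires −α(T_deep − T_surf) + β(S_deep − S_surf′) = 0.
S_surf′ = S_deep − (α/β)·ΔT = 34.64 − (1.5 × 10⁻⁴/8.1 × 10⁻⁴)·(-6.2) = 35.7881 psu.
Increase required: 35.7881 − 35.41 = 0.3781 psu.

0.38 psu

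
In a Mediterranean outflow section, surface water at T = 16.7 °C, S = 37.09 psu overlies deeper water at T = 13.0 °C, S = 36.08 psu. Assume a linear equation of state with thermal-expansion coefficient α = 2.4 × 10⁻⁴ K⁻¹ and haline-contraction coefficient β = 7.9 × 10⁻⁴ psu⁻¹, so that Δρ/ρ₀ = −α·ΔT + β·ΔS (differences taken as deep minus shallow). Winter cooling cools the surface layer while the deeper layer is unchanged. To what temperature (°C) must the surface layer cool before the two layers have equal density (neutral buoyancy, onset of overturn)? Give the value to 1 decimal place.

16.3 °C

Neutral buoyancy requires Δρ = 0, i.e. −α(T_deep − T_surf′) + β(S_deep − S_surf) = 0.
T_surf′ = T_deep − (β/α)·ΔS = 13.0 − (7.9 × 10⁻⁴/2.4 × 10⁻⁴)·(-1.01) = 16.325 °C.
Cooling required: 16.7 − (16.325) = 0.375 °C.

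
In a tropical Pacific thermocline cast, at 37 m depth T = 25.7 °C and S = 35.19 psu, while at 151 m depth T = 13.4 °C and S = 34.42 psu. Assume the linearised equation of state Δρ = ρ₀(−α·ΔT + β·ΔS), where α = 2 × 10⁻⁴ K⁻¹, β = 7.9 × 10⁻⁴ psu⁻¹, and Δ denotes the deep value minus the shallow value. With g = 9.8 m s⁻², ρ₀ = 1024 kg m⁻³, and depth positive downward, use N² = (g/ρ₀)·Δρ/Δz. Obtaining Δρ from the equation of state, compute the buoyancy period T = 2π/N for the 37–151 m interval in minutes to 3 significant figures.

ΔT = -12.3 K, ΔS = -0.77 psu (deep − shallow).
Δρ/ρ₀ = −αΔT + βΔS = 2.46 × 10⁻³ − 6.083 × 10⁻⁴ = 1.8517 × 10⁻³, so Δρ ≈ 1.896 kg m⁻³.
N² = (g/ρ₀)·Δρ/Δz = g·(Δρ/ρ₀)/Δz = 9.8 × 1.8517 × 10⁻³ / 114 = 1.5918 × 10⁻⁴ s⁻².
N = √(1.5918 × 10⁻⁴) = 0.012617 rad s⁻¹ → T = 2π/N = 497.99 s = 8.2998 min ≈ 8.30 min.

8.30 min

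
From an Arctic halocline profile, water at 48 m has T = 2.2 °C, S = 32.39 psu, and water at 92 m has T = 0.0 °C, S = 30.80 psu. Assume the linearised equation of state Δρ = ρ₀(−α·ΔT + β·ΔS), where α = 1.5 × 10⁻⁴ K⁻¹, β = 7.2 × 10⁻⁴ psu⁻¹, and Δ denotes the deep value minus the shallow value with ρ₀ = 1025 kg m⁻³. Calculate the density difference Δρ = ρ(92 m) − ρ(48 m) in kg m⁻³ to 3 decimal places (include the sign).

ΔT = -2.2 K, ΔS = -1.59 psu (deep − shallow).
Δρ/ρ₀ = −(1.5 × 10⁻⁴)(-2.2) + (7.2 × 10⁻⁴)(-1.59) = -8.148 × 10⁻⁴.
Δρ = 1025 × (-8.148 × 10⁻⁴) = -0.835 kg m⁻³.
Negative Δρ: lighter below, statically unstable.

-0.835 kg m⁻³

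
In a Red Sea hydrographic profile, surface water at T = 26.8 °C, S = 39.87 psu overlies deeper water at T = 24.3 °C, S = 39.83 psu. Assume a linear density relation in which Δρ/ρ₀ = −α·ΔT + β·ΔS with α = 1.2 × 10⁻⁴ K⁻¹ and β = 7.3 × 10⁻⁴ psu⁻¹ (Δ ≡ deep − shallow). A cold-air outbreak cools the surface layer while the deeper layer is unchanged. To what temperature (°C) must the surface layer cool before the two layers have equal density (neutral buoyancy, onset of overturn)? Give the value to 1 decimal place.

Neutral buoyancy requires Δρ = 0, i.e. −α(T_deep − T_surf′) + β(S_deep − S_surf) = 0.
T_surf′ = T_deep − (β/α)·ΔS = 24.3 − (7.3 × 10⁻⁴/1.2 × 10⁻⁴)·(-0.04) = 24.543 °C.
Cooling required: 26.8 − (24.543) = 2.257 °C.

24.5 °C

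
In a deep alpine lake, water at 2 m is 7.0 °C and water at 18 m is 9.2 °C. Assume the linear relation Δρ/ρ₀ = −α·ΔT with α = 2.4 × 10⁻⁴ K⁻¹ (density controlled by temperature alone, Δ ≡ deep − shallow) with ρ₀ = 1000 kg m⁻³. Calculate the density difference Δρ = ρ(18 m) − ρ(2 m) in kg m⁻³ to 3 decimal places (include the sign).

-0.528 kg m⁻³

ΔT = +2.2 K, Δρ/ρ₀ = −αΔT = -5.28 × 10⁻⁴.
Δρ = 1000 × (-5.28 × 10⁻⁴) = -0.528 kg m⁻³.
Negative Δρ: lighter below, statically unstable.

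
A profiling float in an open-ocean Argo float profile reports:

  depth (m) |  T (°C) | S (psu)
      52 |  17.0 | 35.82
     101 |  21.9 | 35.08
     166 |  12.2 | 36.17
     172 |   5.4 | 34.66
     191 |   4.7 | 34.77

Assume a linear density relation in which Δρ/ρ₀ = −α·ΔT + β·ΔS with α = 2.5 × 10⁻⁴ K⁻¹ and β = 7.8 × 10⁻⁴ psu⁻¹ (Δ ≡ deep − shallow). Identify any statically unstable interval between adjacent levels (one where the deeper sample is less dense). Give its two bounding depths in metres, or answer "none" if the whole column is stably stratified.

52–101 m

Evaluate Δρ/ρ₀ = −αΔT + βΔS across each adjacent pair:
  52–101 m: −αΔT+βΔS = −(2.5 × 10⁻⁴)(+4.9)+(7.8 × 10⁻⁴)(-0.74) = -1.8 × 10⁻³ → UNSTABLE
  101–166 m: −αΔT+βΔS = −(2.5 × 10⁻⁴)(-9.7)+(7.8 × 10⁻⁴)(+1.09) = 3.3 × 10⁻³ → stable
  166–172 m: −αΔT+βΔS = −(2.5 × 10⁻⁴)(-6.8)+(7.8 × 10⁻⁴)(-1.51) = 5.2 × 10⁻⁴ → stable
  172–191 m: −αΔT+βΔS = −(2.5 × 10⁻⁴)(-0.7)+(7.8 × 10⁻⁴)(+0.11) = 2.6 × 10⁻⁴ → stable
The 52–101 m interval has Δρ < 0: lighter water underlies denser water.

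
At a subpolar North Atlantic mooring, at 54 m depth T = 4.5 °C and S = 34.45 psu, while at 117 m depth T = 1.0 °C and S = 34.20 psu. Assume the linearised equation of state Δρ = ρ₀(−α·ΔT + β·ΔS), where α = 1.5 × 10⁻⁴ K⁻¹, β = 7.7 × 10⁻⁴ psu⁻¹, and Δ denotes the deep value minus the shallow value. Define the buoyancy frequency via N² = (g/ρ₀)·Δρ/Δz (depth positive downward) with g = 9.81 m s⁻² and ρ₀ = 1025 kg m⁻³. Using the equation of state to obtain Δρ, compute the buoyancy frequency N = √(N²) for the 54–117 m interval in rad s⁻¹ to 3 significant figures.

7.20 × 10⁻³ rad s⁻¹

ΔT = -3.5 K, ΔS = -0.25 psu (deep − shallow).
Δρ/ρ₀ = −αΔT + βΔS = 5.25 × 10⁻⁴ − 1.925 × 10⁻⁴ = 3.325 × 10⁻⁴, so Δρ ≈ 0.3408 kg m⁻³.
N² = (g/ρ₀)·Δρ/Δz = g·(Δρ/ρ₀)/Δz = 9.81 × 3.325 × 10⁻⁴ / 63 = 5.1775 × 10⁻⁵ s⁻².
N = √(5.1775 × 10⁻⁵) = 7.1955 × 10⁻³ rad s⁻¹ ≈ 7.20 × 10⁻³ rad s⁻¹.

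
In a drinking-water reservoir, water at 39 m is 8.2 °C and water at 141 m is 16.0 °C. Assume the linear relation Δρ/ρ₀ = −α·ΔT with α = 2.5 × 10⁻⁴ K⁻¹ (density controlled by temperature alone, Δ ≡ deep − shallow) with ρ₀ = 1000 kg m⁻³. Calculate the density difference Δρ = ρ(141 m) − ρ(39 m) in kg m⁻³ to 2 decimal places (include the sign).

-1.95 kg m⁻³

ΔT = +7.8 K, Δρ/ρ₀ = −αΔT = -1.95 × 10⁻³.
Δρ = 1000 × (-1.95 × 10⁻³) = -1.95 kg m⁻³.
Negative Δρ: lighter below, statically unstable.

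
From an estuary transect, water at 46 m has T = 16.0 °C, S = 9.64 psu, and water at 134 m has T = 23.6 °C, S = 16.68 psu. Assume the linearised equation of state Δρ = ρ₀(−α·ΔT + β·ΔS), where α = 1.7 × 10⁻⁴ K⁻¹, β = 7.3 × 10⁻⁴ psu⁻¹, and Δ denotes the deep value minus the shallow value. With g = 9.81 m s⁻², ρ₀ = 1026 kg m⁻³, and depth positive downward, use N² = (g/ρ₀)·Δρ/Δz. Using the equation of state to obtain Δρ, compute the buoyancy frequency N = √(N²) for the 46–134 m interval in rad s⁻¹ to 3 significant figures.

ΔT = +7.6 K, ΔS = +7.04 psu (deep − shallow).
Δρ/ρ₀ = −αΔT + βΔS = -1.292 × 10⁻³ + 5.1392 × 10⁻³ = 3.8472 × 10⁻³, so Δρ ≈ 3.947 kg m⁻³.
N² = (g/ρ₀)·Δρ/Δz = g·(Δρ/ρ₀)/Δz = 9.81 × 3.8472 × 10⁻³ / 88 = 4.2888 × 10⁻⁴ s⁻².
N = √(4.2888 × 10⁻⁴) = 0.020709 rad s⁻¹ ≈ 0.0207 rad s⁻¹.

0.0207 rad s⁻¹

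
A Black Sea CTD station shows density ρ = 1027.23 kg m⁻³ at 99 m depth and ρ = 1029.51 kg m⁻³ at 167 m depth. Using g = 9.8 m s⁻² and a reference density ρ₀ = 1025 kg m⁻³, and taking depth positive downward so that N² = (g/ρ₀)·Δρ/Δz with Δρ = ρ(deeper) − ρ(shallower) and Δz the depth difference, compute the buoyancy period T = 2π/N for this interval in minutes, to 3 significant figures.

Δρ = 1029.51 − 1027.23 = 2.28 kg m⁻³ over Δz = 167 − 99 = 68 m.
N² = (9.8/1025) × (2.28/68) = 3.2057 × 10⁻⁴ s⁻².
N = √(3.2057 × 10⁻⁴) = 0.017904 rad s⁻¹, so T = 2π/N = 350.94 s = 5.8490 min ≈ 5.85 min.

5.85 min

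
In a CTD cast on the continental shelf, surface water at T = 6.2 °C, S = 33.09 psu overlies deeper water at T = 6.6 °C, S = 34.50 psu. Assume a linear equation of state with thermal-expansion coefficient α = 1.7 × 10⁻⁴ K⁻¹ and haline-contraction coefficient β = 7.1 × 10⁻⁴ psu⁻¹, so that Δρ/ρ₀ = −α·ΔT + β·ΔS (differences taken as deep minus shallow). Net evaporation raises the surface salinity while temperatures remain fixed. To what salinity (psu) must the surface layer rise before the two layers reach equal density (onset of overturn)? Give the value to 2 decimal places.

Neutral buoyancy requires −α(T_deep − T_surf) + β(S_deep − S_surf′) = 0.
S_surf′ = S_deep − (α/β)·ΔT = 34.50 − (1.7 × 10⁻⁴/7.1 × 10⁻⁴)·(+0.4) = 34.4042 psu.
Increase required: 34.4042 − 33.09 = 1.3142 psu.

34.40 psu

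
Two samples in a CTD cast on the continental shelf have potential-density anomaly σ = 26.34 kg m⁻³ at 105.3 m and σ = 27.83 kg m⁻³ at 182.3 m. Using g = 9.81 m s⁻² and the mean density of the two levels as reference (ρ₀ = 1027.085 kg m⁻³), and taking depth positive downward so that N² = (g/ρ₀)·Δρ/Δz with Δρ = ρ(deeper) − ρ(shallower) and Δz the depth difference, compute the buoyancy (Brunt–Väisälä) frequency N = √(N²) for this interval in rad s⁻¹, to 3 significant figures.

0.0136 rad s⁻¹

Δρ = 1027.83 − 1026.34 = 1.49 kg m⁻³ over Δz = 182.3 − 105.3 = 77 m.
N² = (9.81/1027.085) × (1.49/77) = 1.8482 × 10⁻⁴ s⁻².
N = √(1.8482 × 10⁻⁴) = 0.013595 rad s⁻¹ ≈ 0.0136 rad s⁻¹.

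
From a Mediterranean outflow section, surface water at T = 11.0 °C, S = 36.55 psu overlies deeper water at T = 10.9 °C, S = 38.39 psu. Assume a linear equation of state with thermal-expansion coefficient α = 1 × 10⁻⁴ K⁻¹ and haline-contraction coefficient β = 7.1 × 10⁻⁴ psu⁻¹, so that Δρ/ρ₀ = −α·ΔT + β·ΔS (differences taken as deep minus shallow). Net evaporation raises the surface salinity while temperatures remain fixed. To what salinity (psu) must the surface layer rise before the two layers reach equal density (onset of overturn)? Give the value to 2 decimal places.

Neutral buoyancy requires −α(T_deep − T_surf) + β(S_deep − S_surf′) = 0.
S_surf′ = S_deep − (α/β)·ΔT = 38.39 − (1 × 10⁻⁴/7.1 × 10⁻⁴)·(-0.1) = 38.4041 psu.
Increase required: 38.4041 − 36.55 = 1.8541 psu.

38.40 psu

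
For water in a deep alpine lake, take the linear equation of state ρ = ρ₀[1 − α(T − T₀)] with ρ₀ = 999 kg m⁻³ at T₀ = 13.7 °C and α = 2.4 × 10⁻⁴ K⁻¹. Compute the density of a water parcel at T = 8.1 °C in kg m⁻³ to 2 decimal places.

T − T₀ = -5.6 K.
Bracket = 1 − α·(-5.6) = 1 + (1.344 × 10⁻³) = 1.0013440.
ρ = 999 × 1.0013440 = 1000.34 kg m⁻³.

1000.34 kg m⁻³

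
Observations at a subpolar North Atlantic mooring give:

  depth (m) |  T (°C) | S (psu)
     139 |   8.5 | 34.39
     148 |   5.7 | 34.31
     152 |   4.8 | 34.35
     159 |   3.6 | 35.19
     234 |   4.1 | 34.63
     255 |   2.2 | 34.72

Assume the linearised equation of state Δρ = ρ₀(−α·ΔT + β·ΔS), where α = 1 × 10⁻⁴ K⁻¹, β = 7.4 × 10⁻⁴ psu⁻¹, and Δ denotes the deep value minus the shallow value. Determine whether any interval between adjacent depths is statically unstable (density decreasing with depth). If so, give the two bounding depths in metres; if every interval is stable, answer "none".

Evaluate Δρ/ρ₀ = −αΔT + βΔS across each adjacent pair:
  139–148 m: −αΔT+βΔS = −(1 × 10⁻⁴)(-2.8)+(7.4 × 10⁻⁴)(-0.08) = 2.2 × 10⁻⁴ → stable
  148–152 m: −αΔT+βΔS = −(1 × 10⁻⁴)(-0.9)+(7.4 × 10⁻⁴)(+0.04) = 1.2 × 10⁻⁴ → stable
  152–159 m: −αΔT+βΔS = −(1 × 10⁻⁴)(-1.2)+(7.4 × 10⁻⁴)(+0.84) = 7.4 × 10⁻⁴ → stable
  159–234 m: −αΔT+βΔS = −(1 × 10⁻⁴)(+0.5)+(7.4 × 10⁻⁴)(-0.56) = -4.6 × 10⁻⁴ → UNSTABLE
  234–255 m: −αΔT+βΔS = −(1 × 10⁻⁴)(-1.9)+(7.4 × 10⁻⁴)(+0.09) = 2.6 × 10⁻⁴ → stable
The 159–234 m interval has Δρ < 0: lighter water underlies denser water.

159–234 m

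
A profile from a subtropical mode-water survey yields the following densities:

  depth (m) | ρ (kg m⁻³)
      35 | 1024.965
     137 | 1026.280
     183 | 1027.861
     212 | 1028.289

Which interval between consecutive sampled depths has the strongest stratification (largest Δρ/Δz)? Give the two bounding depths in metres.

Compute the density gradient over each adjacent pair:
  35–137 m: Δρ/Δz = 1.315/102 = 0.013 kg m⁻⁴
  137–183 m: Δρ/Δz = 1.581/46 = 0.034 kg m⁻⁴
  183–212 m: Δρ/Δz = 0.428/29 = 0.015 kg m⁻⁴
The largest gradient is in the 137–183 m interval — the pycnocline.

137–183 m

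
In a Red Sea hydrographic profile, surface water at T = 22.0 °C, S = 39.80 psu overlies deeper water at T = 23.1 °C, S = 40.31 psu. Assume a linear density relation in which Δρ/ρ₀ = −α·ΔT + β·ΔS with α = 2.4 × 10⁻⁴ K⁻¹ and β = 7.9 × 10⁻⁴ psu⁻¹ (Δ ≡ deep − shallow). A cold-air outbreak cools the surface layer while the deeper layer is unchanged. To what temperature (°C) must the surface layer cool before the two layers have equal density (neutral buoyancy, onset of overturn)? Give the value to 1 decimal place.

21.4 °C

Neutral buoyancy requires Δρ = 0, i.e. −α(T_deep − T_surf′) + β(S_deep − S_surf) = 0.
T_surf′ = T_deep − (β/α)·ΔS = 23.1 − (7.9 × 10⁻⁴/2.4 × 10⁻⁴)·(+0.51) = 21.421 °C.
Cooling required: 22.0 − (21.421) = 0.579 °C.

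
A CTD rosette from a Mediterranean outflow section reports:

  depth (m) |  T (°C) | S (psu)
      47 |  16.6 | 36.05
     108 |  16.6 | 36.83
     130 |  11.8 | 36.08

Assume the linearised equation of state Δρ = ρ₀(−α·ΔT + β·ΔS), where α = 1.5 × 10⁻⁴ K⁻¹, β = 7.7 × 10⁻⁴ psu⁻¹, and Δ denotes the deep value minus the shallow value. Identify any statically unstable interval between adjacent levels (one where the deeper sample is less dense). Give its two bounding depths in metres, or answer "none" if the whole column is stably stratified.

none

Evaluate Δρ/ρ₀ = −αΔT + βΔS across each adjacent pair:
  47–108 m: −αΔT+βΔS = −(1.5 × 10⁻⁴)(+0.0)+(7.7 × 10⁻⁴)(+0.78) = 6.0 × 10⁻⁴ → stable
  108–130 m: −αΔT+βΔS = −(1.5 × 10⁻⁴)(-4.8)+(7.7 × 10⁻⁴)(-0.75) = 1.4 × 10⁻⁴ → stable
Every interval has Δρ > 0: the column is stably stratified throughout.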